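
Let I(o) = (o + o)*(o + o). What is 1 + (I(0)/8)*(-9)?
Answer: 1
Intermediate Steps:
I(o) = 4*o**2 (I(o) = (2*o)*(2*o) = 4*o**2)
1 + (I(0)/8)*(-9) = 1 + ((4*0**2)/8)*(-9) = 1 + ((4*0)*(1/8))*(-9) = 1 + (0*(1/8))*(-9) = 1 + 0*(-9) = 1 + 0 = 1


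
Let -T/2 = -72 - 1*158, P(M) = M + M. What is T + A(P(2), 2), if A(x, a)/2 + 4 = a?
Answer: 456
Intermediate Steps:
P(M) = 2*M
T = 460 (T = -2*(-72 - 1*158) = -2*(-72 - 158) = -2*(-230) = 460)
A(x, a) = -8 + 2*a
T + A(P(2), 2) = 460 + (-8 + 2*2) = 460 + (-8 + 4) = 460 - 4 = 456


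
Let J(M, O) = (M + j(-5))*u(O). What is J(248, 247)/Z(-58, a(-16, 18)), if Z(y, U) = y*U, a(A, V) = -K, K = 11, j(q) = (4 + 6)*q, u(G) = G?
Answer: 2223/29 ≈ 76.655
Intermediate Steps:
j(q) = 10*q
a(A, V) = -11 (a(A, V) = -1*11 = -11)
J(M, O) = O*(-50 + M) (J(M, O) = (M + 10*(-5))*O = (M - 50)*O = (-50 + M)*O = O*(-50 + M))
Z(y, U) = U*y
J(248, 247)/Z(-58, a(-16, 18)) = (247*(-50 + 248))/((-11*(-58))) = (247*198)/638 = 48906*(1/638) = 2223/29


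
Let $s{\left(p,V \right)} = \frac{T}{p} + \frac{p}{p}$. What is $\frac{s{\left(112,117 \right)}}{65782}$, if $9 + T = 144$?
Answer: $\frac{247}{7367584} \approx 3.3525 \cdot 10^{-5}$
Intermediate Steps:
$T = 135$ ($T = -9 + 144 = 135$)
$s{\left(p,V \right)} = 1 + \frac{135}{p}$ ($s{\left(p,V \right)} = \frac{135}{p} + \frac{p}{p} = \frac{135}{p} + 1 = 1 + \frac{135}{p}$)
$\frac{s{\left(112,117 \right)}}{65782} = \frac{\frac{1}{112} \left(135 + 112\right)}{65782} = \frac{1}{112} \cdot 247 \cdot \frac{1}{65782} = \frac{247}{112} \cdot \frac{1}{65782} = \frac{247}{7367584}$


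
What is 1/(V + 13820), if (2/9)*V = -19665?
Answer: -2/149345 ≈ -1.3392e-5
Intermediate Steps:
V = -176985/2 (V = (9/2)*(-19665) = -176985/2 ≈ -88493.)
1/(V + 13820) = 1/(-176985/2 + 13820) = 1/(-149345/2) = -2/149345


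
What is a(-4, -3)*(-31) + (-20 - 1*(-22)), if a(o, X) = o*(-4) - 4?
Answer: -370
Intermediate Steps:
a(o, X) = -4 - 4*o (a(o, X) = -4*o - 4 = -4 - 4*o)
a(-4, -3)*(-31) + (-20 - 1*(-22)) = (-4 - 4*(-4))*(-31) + (-20 - 1*(-22)) = (-4 + 16)*(-31) + (-20 + 22) = 12*(-31) + 2 = -372 + 2 = -370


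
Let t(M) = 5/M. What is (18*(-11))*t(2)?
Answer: -495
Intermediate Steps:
(18*(-11))*t(2) = (18*(-11))*(5/2) = -990/2 = -198*5/2 = -495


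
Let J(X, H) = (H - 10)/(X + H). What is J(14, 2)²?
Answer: ¼ ≈ 0.25000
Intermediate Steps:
J(X, H) = (-10 + H)/(H + X)
J(14, 2)² = ((-10 + 2)/(2 + 14))² = (-8/16)² = ((1/16)*(-8))² = (-½)² = ¼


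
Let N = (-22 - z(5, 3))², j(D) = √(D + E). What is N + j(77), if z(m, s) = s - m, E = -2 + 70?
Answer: 400 + √145 ≈ 412.04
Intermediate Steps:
E = 68
j(D) = √(68 + D) (j(D) = √(D + 68) = √(68 + D))
N = 400 (N = (-22 - (3 - 1*5))² = (-22 - (3 - 5))² = (-22 - 1*(-2))² = (-22 + 2)² = (-20)² = 400)
N + j(77) = 400 + √(68 + 77) = 400 + √145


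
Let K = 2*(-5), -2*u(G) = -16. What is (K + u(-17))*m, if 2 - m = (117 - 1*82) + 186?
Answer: 438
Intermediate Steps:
u(G) = 8 (u(G) = -½*(-16) = 8)
m = -219 (m = 2 - ((117 - 1*82) + 186) = 2 - ((117 - 82) + 186) = 2 - (35 + 186) = 2 - 1*221 = 2 - 221 = -219)
K = -10
(K + u(-17))*m = (-10 + 8)*(-219) = -2*(-219) = 438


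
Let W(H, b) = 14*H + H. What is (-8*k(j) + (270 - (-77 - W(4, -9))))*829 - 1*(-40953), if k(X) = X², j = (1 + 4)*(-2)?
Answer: -284844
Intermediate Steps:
W(H, b) = 15*H
j = -10 (j = 5*(-2) = -10)
(-8*k(j) + (270 - (-77 - W(4, -9))))*829 - 1*(-40953) = (-8*(-10)² + (270 - (-77 - 15*4)))*829 - 1*(-40953) = (-8*100 + (270 - (-77 - 1*60)))*829 + 40953 = (-800 + (270 - (-77 - 60)))*829 + 40953 = (-800 + (270 - 1*(-137)))*829 + 40953 = (-800 + (270 + 137))*829 + 40953 = (-800 + 407)*829 + 40953 = -393*829 + 40953 = -325797 + 40953 = -284844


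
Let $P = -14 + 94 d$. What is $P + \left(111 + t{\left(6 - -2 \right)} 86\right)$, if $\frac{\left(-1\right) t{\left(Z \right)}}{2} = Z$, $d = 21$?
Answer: $695$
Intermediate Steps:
$t{\left(Z \right)} = - 2 Z$
$P = 1960$ ($P = -14 + 94 \cdot 21 = -14 + 1974 = 1960$)
$P + \left(111 + t{\left(6 - -2 \right)} 86\right) = 1960 + \left(111 + - 2 \left(6 - -2\right) 86\right) = 1960 + \left(111 + - 2 \left(6 + 2\right) 86\right) = 1960 + \left(111 + \left(-2\right) 8 \cdot 86\right) = 1960 + \left(111 - 1376\right) = 1960 - 1265 = 695$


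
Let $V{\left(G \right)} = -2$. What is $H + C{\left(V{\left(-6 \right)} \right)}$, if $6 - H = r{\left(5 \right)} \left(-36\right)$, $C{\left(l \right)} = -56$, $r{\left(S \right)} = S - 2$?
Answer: $58$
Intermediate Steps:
$r{\left(S \right)} = -2 + S$
$H = 114$ ($H = 6 - \left(-2 + 5\right) \left(-36\right) = 6 - 3 \left(-36\right) = 6 - -108 = 6 + 108 = 114$)
$H + C{\left(V{\left(-6 \right)} \right)} = 114 - 56 = 58$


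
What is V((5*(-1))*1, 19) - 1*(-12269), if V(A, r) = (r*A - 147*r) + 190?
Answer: 9571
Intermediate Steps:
V(A, r) = 190 - 147*r + A*r (V(A, r) = (A*r - 147*r) + 190 = (-147*r + A*r) + 190 = 190 - 147*r + A*r)
V((5*(-1))*1, 19) - 1*(-12269) = (190 - 147*19 + ((5*(-1))*1)*19) - 1*(-12269) = (190 - 2793 - 5*1*19) + 12269 = (190 - 2793 - 5*19) + 12269 = (190 - 2793 - 95) + 12269 = -2698 + 12269 = 9571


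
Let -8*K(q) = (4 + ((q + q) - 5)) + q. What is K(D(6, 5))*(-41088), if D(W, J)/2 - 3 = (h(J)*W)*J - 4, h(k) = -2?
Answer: -1884912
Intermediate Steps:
D(W, J) = -2 - 4*J*W (D(W, J) = 6 + 2*((-2*W)*J - 4) = 6 + 2*(-2*J*W - 4) = 6 + 2*(-4 - 2*J*W) = 6 + (-8 - 4*J*W) = -2 - 4*J*W)
K(q) = ⅛ - 3*q/8 (K(q) = -((4 + ((q + q) - 5)) + q)/8 = -((4 + (2*q - 5)) + q)/8 = -((4 + (-5 + 2*q)) + q)/8 = -((-1 + 2*q) + q)/8 = -(-1 + 3*q)/8 = ⅛ - 3*q/8)
K(D(6, 5))*(-41088) = (⅛ - 3*(-2 - 4*5*6)/8)*(-41088) = (⅛ - 3*(-2 - 120)/8)*(-41088) = (⅛ - 3/8*(-122))*(-41088) = (⅛ + 183/4)*(-41088) = (367/8)*(-41088) = -1884912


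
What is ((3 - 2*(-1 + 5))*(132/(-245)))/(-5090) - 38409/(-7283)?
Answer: 4789313667/908226515 ≈ 5.2733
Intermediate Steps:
((3 - 2*(-1 + 5))*(132/(-245)))/(-5090) - 38409/(-7283) = ((3 - 2*4)*(132*(-1/245)))*(-1/5090) - 38409*(-1/7283) = ((3 - 8)*(-132/245))*(-1/5090) + 38409/7283 = -5*(-132/245)*(-1/5090) + 38409/7283 = (132/49)*(-1/5090) + 38409/7283 = -66/124705 + 38409/7283 = 4789313667/908226515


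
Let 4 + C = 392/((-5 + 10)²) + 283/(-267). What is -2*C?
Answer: -141778/6675 ≈ -21.240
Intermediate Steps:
C = 70889/6675 (C = -4 + (392/((-5 + 10)²) + 283/(-267)) = -4 + (392/(5²) + 283*(-1/267)) = -4 + (392/25 - 283/267) = -4 + 97589/6675 = 70889/6675 ≈ 10.620)
-2*C = -2*70889/6675 = -141778/6675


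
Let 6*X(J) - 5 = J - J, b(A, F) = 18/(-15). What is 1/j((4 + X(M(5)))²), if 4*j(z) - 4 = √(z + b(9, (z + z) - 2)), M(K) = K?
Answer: -2880/1109 + 24*√19945/1109 ≈ 0.45937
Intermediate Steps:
b(A, F) = -6/5 (b(A, F) = 18*(-1/15) = -6/5)
X(J) = ⅚ (X(J) = ⅚ + (J - J)/6 = ⅚ + (⅙)*0 = ⅚ + 0 = ⅚)
j(z) = 1 + √(-6/5 + z)/4 (j(z) = 1 + √(z - 6/5)/4 = 1 + √(-6/5 + z)/4)
1/j((4 + X(M(5)))²) = 1/(1 + √(-30 + 25*(4 + ⅚)²)/20) = 1/(1 + √(-30 + 25*(29/6)²)/20) = 1/(1 + √(-30 + 25*(841/36))/20) = 1/(1 + √(-30 + 21025/36)/20) = 1/(1 + √(19945/36)/20) = 1/(1 + (√19945/6)/20) = 1/(1 + √19945/120)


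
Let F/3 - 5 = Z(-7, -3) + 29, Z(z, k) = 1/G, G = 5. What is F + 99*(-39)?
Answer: -18792/5 ≈ -3758.4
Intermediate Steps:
Z(z, k) = 1/5
F = 513/5 (F = 15 + 3*(1/5 + 29) = 15 + 3*(146/5) = 15 + 438/5 = 513/5 ≈ 102.60)
F + 99*(-39) = 513/5 + 99*(-39) = 513/5 - 3861 = -18792/5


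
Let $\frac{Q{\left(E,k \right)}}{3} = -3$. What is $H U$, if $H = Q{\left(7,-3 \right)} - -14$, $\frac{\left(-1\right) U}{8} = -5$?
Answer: $200$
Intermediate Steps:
$U = 40$ ($U = \left(-8\right) \left(-5\right) = 40$)
$Q{\left(E,k \right)} = -9$ ($Q{\left(E,k \right)} = 3 \left(-3\right) = -9$)
$H = 5$ ($H = -9 - -14 = -9 + 14 = 5$)
$H U = 5 \cdot 40 = 200$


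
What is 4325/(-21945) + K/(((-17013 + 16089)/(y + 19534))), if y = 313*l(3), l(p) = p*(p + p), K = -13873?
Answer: 552829513/1463 ≈ 3.7787e+5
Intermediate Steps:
l(p) = 2*p² (l(p) = p*(2*p) = 2*p²)
y = 5634 (y = 313*(2*3²) = 313*(2*9) = 313*18 = 5634)
4325/(-21945) + K/(((-17013 + 16089)/(y + 19534))) = 4325/(-21945) - 13873*(5634 + 19534)/(-17013 + 16089) = 4325*(-1/21945) - 13873/((-924/25168)) = -865/4389 - 13873/((-924*1/25168)) = -865/4389 - 13873/(-21/572) = -865/4389 - 13873*(-572/21) = -865/4389 + 7935356/21 = 552829513/1463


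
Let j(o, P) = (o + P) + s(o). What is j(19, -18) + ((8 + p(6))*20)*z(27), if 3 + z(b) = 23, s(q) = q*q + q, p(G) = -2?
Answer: 2781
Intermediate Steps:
s(q) = q + q² (s(q) = q² + q = q + q²)
j(o, P) = P + o + o*(1 + o) (j(o, P) = (o + P) + o*(1 + o) = (P + o) + o*(1 + o) = P + o + o*(1 + o))
z(b) = 20 (z(b) = -3 + 23 = 20)
j(19, -18) + ((8 + p(6))*20)*z(27) = (-18 + 19 + 19*(1 + 19)) + ((8 - 2)*20)*20 = (-18 + 19 + 19*20) + (6*20)*20 = (-18 + 19 + 380) + 120*20 = 381 + 2400 = 2781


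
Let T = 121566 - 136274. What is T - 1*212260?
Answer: -226968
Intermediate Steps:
T = -14708
T - 1*212260 = -14708 - 1*212260 = -14708 - 212260 = -226968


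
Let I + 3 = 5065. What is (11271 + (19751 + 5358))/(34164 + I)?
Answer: 18190/19613 ≈ 0.92745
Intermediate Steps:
I = 5062 (I = -3 + 5065 = 5062)
(11271 + (19751 + 5358))/(34164 + I) = (11271 + (19751 + 5358))/(34164 + 5062) = (11271 + 25109)/39226 = 36380*(1/39226) = 18190/19613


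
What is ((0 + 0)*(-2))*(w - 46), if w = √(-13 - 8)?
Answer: 0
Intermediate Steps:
w = I*√21 (w = √(-21) = I*√21 ≈ 4.5826*I)
((0 + 0)*(-2))*(w - 46) = ((0 + 0)*(-2))*(I*√21 - 46) = (0*(-2))*(-46 + I*√21) = 0*(-46 + I*√21) = 0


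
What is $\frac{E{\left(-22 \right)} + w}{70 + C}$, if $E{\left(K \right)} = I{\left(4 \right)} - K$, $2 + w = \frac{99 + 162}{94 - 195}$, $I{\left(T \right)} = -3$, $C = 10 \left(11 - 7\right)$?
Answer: $\frac{728}{5555} \approx 0.13105$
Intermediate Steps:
$C = 40$ ($C = 10 \cdot 4 = 40$)
$w = - \frac{463}{101}$ ($w = -2 + \frac{99 + 162}{94 - 195} = -2 + \frac{261}{-101} = -2 + 261 \left(- \frac{1}{101}\right) = -2 - \frac{261}{101} = - \frac{463}{101} \approx -4.5842$)
$E{\left(K \right)} = -3 - K$
$\frac{E{\left(-22 \right)} + w}{70 + C} = \frac{\left(-3 - -22\right) - \frac{463}{101}}{70 + 40} = \frac{\left(-3 + 22\right) - \frac{463}{101}}{110} = \left(19 - \frac{463}{101}\right) \frac{1}{110} = \frac{1456}{101} \cdot \frac{1}{110} = \frac{728}{5555}$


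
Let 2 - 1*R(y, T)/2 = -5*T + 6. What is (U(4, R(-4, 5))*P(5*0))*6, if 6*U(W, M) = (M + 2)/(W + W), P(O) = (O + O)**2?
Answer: 0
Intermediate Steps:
R(y, T) = -8 + 10*T (R(y, T) = 4 - 2*(-5*T + 6) = 4 - 2*(6 - 5*T) = 4 + (-12 + 10*T) = -8 + 10*T)
P(O) = 4*O**2 (P(O) = (2*O)**2 = 4*O**2)
U(W, M) = (2 + M)/(12*W) (U(W, M) = ((M + 2)/(W + W))/6 = ((2 + M)/((2*W)))/6 = ((2 + M)*(1/(2*W)))/6 = ((2 + M)/(2*W))/6 = (2 + M)/(12*W))
(U(4, R(-4, 5))*P(5*0))*6 = (((1/12)*(2 + (-8 + 10*5))/4)*(4*(5*0)**2))*6 = (((1/12)*(1/4)*(2 + (-8 + 50)))*(4*0**2))*6 = (((1/12)*(1/4)*(2 + 42))*(4*0))*6 = (((1/12)*(1/4)*44)*0)*6 = ((11/12)*0)*6 = 0*6 = 0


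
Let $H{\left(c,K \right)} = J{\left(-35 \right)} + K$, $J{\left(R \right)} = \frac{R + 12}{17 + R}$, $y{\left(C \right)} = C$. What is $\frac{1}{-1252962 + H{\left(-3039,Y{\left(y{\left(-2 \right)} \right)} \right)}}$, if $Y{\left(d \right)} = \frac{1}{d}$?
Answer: $- \frac{9}{11276651} \approx -7.9811 \cdot 10^{-7}$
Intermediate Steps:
$J{\left(R \right)} = \frac{12 + R}{17 + R}$
$H{\left(c,K \right)} = \frac{23}{18} + K$ ($H{\left(c,K \right)} = \frac{12 - 35}{17 - 35} + K = \frac{1}{-18} \left(-23\right) + K = \left(- \frac{1}{18}\right) \left(-23\right) + K = \frac{23}{18} + K$)
$\frac{1}{-1252962 + H{\left(-3039,Y{\left(y{\left(-2 \right)} \right)} \right)}} = \frac{1}{-1252962 + \left(\frac{23}{18} + \frac{1}{-2}\right)} = \frac{1}{-1252962 + \left(\frac{23}{18} - \frac{1}{2}\right)} = \frac{1}{-1252962 + \frac{7}{9}} = \frac{1}{- \frac{11276651}{9}} = - \frac{9}{11276651}$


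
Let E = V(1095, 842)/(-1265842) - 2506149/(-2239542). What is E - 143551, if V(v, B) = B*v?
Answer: -22608473900857927/157494795798 ≈ -1.4355e+5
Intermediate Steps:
E = 61530740771/157494795798 (E = (842*1095)/(-1265842) - 2506149/(-2239542) = 921990*(-1/1265842) - 2506149*(-1/2239542) = -460995/632921 + 278461/248838 = 61530740771/157494795798 ≈ 0.39068)
E - 143551 = 61530740771/157494795798 - 143551 = -22608473900857927/157494795798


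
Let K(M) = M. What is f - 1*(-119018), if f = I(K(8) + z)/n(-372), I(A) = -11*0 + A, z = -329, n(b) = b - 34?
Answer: 48321629/406 ≈ 1.1902e+5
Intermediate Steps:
n(b) = -34 + b
I(A) = A (I(A) = 0 + A = A)
f = 321/406 (f = (8 - 329)/(-34 - 372) = -321/(-406) = -321*(-1/406) = 321/406 ≈ 0.79064)
f - 1*(-119018) = 321/406 - 1*(-119018) = 321/406 + 119018 = 48321629/406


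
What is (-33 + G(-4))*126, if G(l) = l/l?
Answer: -4032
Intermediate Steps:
G(l) = 1
(-33 + G(-4))*126 = (-33 + 1)*126 = -32*126 = -4032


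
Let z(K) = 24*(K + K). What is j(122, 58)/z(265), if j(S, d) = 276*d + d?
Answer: 8033/6360 ≈ 1.2631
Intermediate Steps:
z(K) = 48*K (z(K) = 24*(2*K) = 48*K)
j(S, d) = 277*d
j(122, 58)/z(265) = (277*58)/((48*265)) = 16066/12720 = 16066*(1/12720) = 8033/6360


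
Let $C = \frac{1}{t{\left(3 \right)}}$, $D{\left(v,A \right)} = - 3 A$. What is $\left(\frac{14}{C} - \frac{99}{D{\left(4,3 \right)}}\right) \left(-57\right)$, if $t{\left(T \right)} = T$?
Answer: $-3021$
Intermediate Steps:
$C = \frac{1}{3} \approx 0.33333$
$\left(\frac{14}{C} - \frac{99}{D{\left(4,3 \right)}}\right) \left(-57\right) = \left(14 \frac{1}{\frac{1}{3}} - \frac{99}{\left(-3\right) 3}\right) \left(-57\right) = \left(14 \cdot 3 - \frac{99}{-9}\right) \left(-57\right) = \left(42 - -11\right) \left(-57\right) = \left(42 + 11\right) \left(-57\right) = 53 \left(-57\right) = -3021$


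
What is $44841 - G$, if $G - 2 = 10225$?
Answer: $34614$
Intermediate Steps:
$G = 10227$ ($G = 2 + 10225 = 10227$)
$44841 - G = 44841 - 10227 = 34614$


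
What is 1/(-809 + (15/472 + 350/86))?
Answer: -20296/16336219 ≈ -0.0012424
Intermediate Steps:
1/(-809 + (15/472 + 350/86)) = 1/(-809 + (15*(1/472) + 350*(1/86))) = 1/(-809 + (15/472 + 175/43)) = 1/(-809 + 83245/20296) = 1/(-16336219/20296) = -20296/16336219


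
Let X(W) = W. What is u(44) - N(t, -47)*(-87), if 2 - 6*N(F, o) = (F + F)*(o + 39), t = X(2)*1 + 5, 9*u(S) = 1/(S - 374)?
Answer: 4909409/2970 ≈ 1653.0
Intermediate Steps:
u(S) = 1/(9*(-374 + S)) (u(S) = 1/(9*(S - 374)) = 1/(9*(-374 + S)))
t = 7 (t = 2*1 + 5 = 2 + 5 = 7)
N(F, o) = ⅓ - F*(39 + o)/3 (N(F, o) = ⅓ - (F + F)*(o + 39)/6 = ⅓ - 2*F*(39 + o)/6 = ⅓ - F*(39 + o)/3)
u(44) - N(t, -47)*(-87) = 1/(9*(-374 + 44)) - (⅓ - 13*7 - ⅓*7*(-47))*(-87) = (⅑)/(-330) - (⅓ - 91 + 329/3)*(-87) = (⅑)*(-1/330) - 19*(-87) = -1/2970 - 1*(-1653) = -1/2970 + 1653 = 4909409/2970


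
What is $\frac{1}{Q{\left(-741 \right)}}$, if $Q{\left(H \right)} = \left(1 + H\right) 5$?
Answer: $- \frac{1}{3700} \approx -0.00027027$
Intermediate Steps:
$Q{\left(H \right)} = 5 + 5 H$
$\frac{1}{Q{\left(-741 \right)}} = \frac{1}{5 + 5 \left(-741\right)} = \frac{1}{5 - 3705} = \frac{1}{-3700} = - \frac{1}{3700}$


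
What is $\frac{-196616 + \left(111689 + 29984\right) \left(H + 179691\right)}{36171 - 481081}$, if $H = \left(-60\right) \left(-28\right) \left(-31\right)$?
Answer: $- \frac{18078836587}{444910} \approx -40635.0$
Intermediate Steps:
$H = -52080$ ($H = 1680 \left(-31\right) = -52080$)
$\frac{-196616 + \left(111689 + 29984\right) \left(H + 179691\right)}{36171 - 481081} = \frac{-196616 + \left(111689 + 29984\right) \left(-52080 + 179691\right)}{36171 - 481081} = \frac{-196616 + 141673 \cdot 127611}{-444910} = \left(-196616 + 18079033203\right) \left(- \frac{1}{444910}\right) = 18078836587 \left(- \frac{1}{444910}\right) = - \frac{18078836587}{444910}$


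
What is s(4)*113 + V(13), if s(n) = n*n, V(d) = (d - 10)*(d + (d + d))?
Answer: 1925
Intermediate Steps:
V(d) = 3*d*(-10 + d) (V(d) = (-10 + d)*(d + 2*d) = (-10 + d)*(3*d) = 3*d*(-10 + d))
s(n) = n²
s(4)*113 + V(13) = 4²*113 + 3*13*(-10 + 13) = 16*113 + 3*13*3 = 1808 + 117 = 1925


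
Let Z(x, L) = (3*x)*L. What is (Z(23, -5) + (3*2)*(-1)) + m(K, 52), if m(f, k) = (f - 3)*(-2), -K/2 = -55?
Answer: -565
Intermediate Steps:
Z(x, L) = 3*L*x
K = 110 (K = -2*(-55) = 110)
m(f, k) = 6 - 2*f (m(f, k) = (-3 + f)*(-2) = 6 - 2*f)
(Z(23, -5) + (3*2)*(-1)) + m(K, 52) = (3*(-5)*23 + (3*2)*(-1)) + (6 - 2*110) = (-345 + 6*(-1)) + (6 - 220) = (-345 - 6) - 214 = -351 - 214 = -565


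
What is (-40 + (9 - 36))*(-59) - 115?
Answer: 3838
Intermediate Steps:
(-40 + (9 - 36))*(-59) - 115 = (-40 - 27)*(-59) - 115 = -67*(-59) - 115 = 3953 - 115 = 3838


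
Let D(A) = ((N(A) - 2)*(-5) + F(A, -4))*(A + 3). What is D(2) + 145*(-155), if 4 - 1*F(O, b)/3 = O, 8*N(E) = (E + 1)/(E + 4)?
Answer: -358345/16 ≈ -22397.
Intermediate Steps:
N(E) = (1 + E)/(8*(4 + E)) (N(E) = ((E + 1)/(E + 4))/8 = ((1 + E)/(4 + E))/8 = (1 + E)/(8*(4 + E)))
F(O, b) = 12 - 3*O
D(A) = (3 + A)*(22 - 3*A - 5*(1 + A)/(8*(4 + A))) (D(A) = (((1 + A)/(8*(4 + A)) - 2)*(-5) + (12 - 3*A))*(A + 3) = ((-2 + (1 + A)/(8*(4 + A)))*(-5) + (12 - 3*A))*(3 + A) = ((10 - 5*(1 + A)/(8*(4 + A))) + (12 - 3*A))*(3 + A) = (22 - 3*A - 5*(1 + A)/(8*(4 + A)))*(3 + A) = (3 + A)*(22 - 3*A - 5*(1 + A)/(8*(4 + A))))
D(2) + 145*(-155) = 3*(699 + 2² - 8*2³ + 308*2)/(8*(4 + 2)) + 145*(-155) = (3/8)*(699 + 4 - 8*8 + 616)/6 - 22475 = (3/8)*(⅙)*(699 + 4 - 64 + 616) - 22475 = (3/8)*(⅙)*1255 - 22475 = 1255/16 - 22475 = -358345/16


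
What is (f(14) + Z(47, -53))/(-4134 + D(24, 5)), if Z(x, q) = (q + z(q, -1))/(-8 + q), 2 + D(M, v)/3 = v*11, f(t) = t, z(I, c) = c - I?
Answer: -57/16165 ≈ -0.0035261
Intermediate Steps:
D(M, v) = -6 + 33*v (D(M, v) = -6 + 3*(v*11) = -6 + 3*(11*v) = -6 + 33*v)
Z(x, q) = -1/(-8 + q) (Z(x, q) = (q + (-1 - q))/(-8 + q) = -1/(-8 + q))
(f(14) + Z(47, -53))/(-4134 + D(24, 5)) = (14 - 1/(-8 - 53))/(-4134 + (-6 + 33*5)) = (14 - 1/(-61))/(-4134 + (-6 + 165)) = (14 - 1*(-1/61))/(-4134 + 159) = (14 + 1/61)/(-3975) = (855/61)*(-1/3975) = -57/16165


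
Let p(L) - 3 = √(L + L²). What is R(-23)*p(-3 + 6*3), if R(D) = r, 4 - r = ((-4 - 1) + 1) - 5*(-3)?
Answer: -21 - 28*√15 ≈ -129.44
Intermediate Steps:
p(L) = 3 + √(L + L²)
r = -7 (r = 4 - (((-4 - 1) + 1) - 5*(-3)) = 4 - ((-5 + 1) + 15) = 4 - (-4 + 15) = 4 - 1*11 = 4 - 11 = -7)
R(D) = -7
R(-23)*p(-3 + 6*3) = -7*(3 + √((-3 + 6*3)*(1 + (-3 + 6*3)))) = -7*(3 + √((-3 + 18)*(1 + (-3 + 18)))) = -7*(3 + √(15*(1 + 15))) = -7*(3 + √(15*16)) = -7*(3 + √240) = -7*(3 + 4*√15) = -21 - 28*√15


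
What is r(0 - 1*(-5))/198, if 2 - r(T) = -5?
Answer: 7/198 ≈ 0.035354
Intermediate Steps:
r(T) = 7 (r(T) = 2 - 1*(-5) = 2 + 5 = 7)
r(0 - 1*(-5))/198 = 7/198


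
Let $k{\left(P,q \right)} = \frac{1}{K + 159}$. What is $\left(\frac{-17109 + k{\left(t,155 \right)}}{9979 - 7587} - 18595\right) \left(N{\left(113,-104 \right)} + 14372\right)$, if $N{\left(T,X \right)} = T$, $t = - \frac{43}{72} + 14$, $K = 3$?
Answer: $- \frac{104413797658445}{387504} \approx -2.6945 \cdot 10^{8}$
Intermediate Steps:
$t = \frac{965}{72}$ ($t = \left(-43\right) \frac{1}{72} + 14 = - \frac{43}{72} + 14 = \frac{965}{72} \approx 13.403$)
$k{\left(P,q \right)} = \frac{1}{162}$ ($k{\left(P,q \right)} = \frac{1}{3 + 159} = \frac{1}{162}$)
$\left(\frac{-17109 + k{\left(t,155 \right)}}{9979 - 7587} - 18595\right) \left(N{\left(113,-104 \right)} + 14372\right) = \left(\frac{-17109 + \frac{1}{162}}{9979 - 7587} - 18595\right) \left(113 + 14372\right) = \left(- \frac{2771657}{162 \cdot 2392} - 18595\right) 14485 = \left(\left(- \frac{2771657}{162}\right) \frac{1}{2392} - 18595\right) 14485 = \left(- \frac{2771657}{387504} - 18595\right) 14485 = \left(- \frac{7208408537}{387504}\right) 14485 = - \frac{104413797658445}{387504}$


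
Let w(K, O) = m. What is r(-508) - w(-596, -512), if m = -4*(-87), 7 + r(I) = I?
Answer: -863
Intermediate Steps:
r(I) = -7 + I
m = 348
w(K, O) = 348
r(-508) - w(-596, -512) = (-7 - 508) - 1*348 = -515 - 348 = -863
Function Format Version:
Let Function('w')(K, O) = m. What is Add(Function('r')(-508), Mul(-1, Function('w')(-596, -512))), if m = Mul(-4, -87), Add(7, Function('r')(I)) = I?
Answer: -863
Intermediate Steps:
Function('r')(I) = Add(-7, I)
m = 348
Function('w')(K, O) = 348
Add(Function('r')(-508), Mul(-1, Function('w')(-596, -512))) = Add(Add(-7, -508), Mul(-1, 348)) = Add(-515, -348) = -863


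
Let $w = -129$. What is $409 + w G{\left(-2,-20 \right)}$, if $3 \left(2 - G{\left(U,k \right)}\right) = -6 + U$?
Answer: $-193$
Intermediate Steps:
$G{\left(U,k \right)} = 4 - \frac{U}{3}$ ($G{\left(U,k \right)} = 2 - \frac{-6 + U}{3} = 2 - \left(-2 + \frac{U}{3}\right) = 4 - \frac{U}{3}$)
$409 + w G{\left(-2,-20 \right)} = 409 - 129 \left(4 - - \frac{2}{3}\right) = 409 - 129 \left(4 + \frac{2}{3}\right) = 409 - 602 = -193$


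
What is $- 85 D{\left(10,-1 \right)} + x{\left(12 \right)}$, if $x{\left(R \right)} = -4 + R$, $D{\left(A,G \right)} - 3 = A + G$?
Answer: $-1012$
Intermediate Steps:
$D{\left(A,G \right)} = 3 + A + G$ ($D{\left(A,G \right)} = 3 + \left(A + G\right) = 3 + A + G$)
$- 85 D{\left(10,-1 \right)} + x{\left(12 \right)} = - 85 \left(3 + 10 - 1\right) + \left(-4 + 12\right) = \left(-85\right) 12 + 8 = -1020 + 8 = -1012$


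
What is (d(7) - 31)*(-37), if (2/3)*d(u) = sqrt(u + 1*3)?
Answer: 1147 - 111*sqrt(10)/2 ≈ 971.49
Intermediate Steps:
d(u) = 3*sqrt(3 + u)/2 (d(u) = 3*sqrt(u + 1*3)/2 = 3*sqrt(u + 3)/2 = 3*sqrt(3 + u)/2)
(d(7) - 31)*(-37) = (3*sqrt(3 + 7)/2 - 31)*(-37) = (3*sqrt(10)/2 - 31)*(-37) = (-31 + 3*sqrt(10)/2)*(-37) = 1147 - 111*sqrt(10)/2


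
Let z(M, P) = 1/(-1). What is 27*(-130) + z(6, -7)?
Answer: -3511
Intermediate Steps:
z(M, P) = -1
27*(-130) + z(6, -7) = 27*(-130) - 1 = -3510 - 1 = -3511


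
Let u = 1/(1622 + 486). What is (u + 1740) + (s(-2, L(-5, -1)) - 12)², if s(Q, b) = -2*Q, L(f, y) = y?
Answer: 3802833/2108 ≈ 1804.0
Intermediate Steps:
u = 1/2108 ≈ 0.00047438
(u + 1740) + (s(-2, L(-5, -1)) - 12)² = (1/2108 + 1740) + (-2*(-2) - 12)² = 3667921/2108 + (4 - 12)² = 3667921/2108 + (-8)² = 3667921/2108 + 64 = 3802833/2108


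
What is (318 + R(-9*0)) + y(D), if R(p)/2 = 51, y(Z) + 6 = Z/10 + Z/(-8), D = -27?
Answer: 16587/40 ≈ 414.67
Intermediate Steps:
y(Z) = -6 - Z/40 (y(Z) = -6 + (Z/10 + Z/(-8)) = -6 + (Z*(⅒) + Z*(-⅛)) = -6 + (Z/10 - Z/8) = -6 - Z/40)
R(p) = 102 (R(p) = 2*51 = 102)
(318 + R(-9*0)) + y(D) = (318 + 102) + (-6 - 1/40*(-27)) = 420 + (-6 + 27/40) = 420 - 213/40 = 16587/40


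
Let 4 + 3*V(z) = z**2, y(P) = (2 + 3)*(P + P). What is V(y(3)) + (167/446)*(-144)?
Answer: 163736/669 ≈ 244.75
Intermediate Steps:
y(P) = 10*P (y(P) = 5*(2*P) = 10*P)
V(z) = -4/3 + z**2/3
V(y(3)) + (167/446)*(-144) = (-4/3 + (10*3)**2/3) + (167/446)*(-144) = (-4/3 + (1/3)*30**2) + (167*(1/446))*(-144) = (-4/3 + (1/3)*900) + (167/446)*(-144) = (-4/3 + 300) - 12024/223 = 896/3 - 12024/223 = 163736/669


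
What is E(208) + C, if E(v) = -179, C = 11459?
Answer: 11280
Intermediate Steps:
E(208) + C = -179 + 11459 = 11280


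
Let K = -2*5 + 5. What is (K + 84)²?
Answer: 6241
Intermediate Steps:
K = -5 (K = -10 + 5 = -5)
(K + 84)² = (-5 + 84)² = 79² = 6241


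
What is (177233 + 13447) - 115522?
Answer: 75158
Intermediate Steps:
(177233 + 13447) - 115522 = 190680 - 115522 = 75158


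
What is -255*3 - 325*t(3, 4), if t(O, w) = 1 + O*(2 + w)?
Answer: -6940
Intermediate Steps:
-255*3 - 325*t(3, 4) = -255*3 - 325*(1 + 2*3 + 3*4) = -765 - 325*(1 + 6 + 12) = -765 - 325*19 = -765 - 6175 = -6940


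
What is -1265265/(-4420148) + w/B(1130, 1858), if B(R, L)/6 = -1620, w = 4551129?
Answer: -558454593647/1193439960 ≈ -467.94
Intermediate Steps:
B(R, L) = -9720 (B(R, L) = 6*(-1620) = -9720)
-1265265/(-4420148) + w/B(1130, 1858) = -1265265/(-4420148) + 4551129/(-9720) = -1265265*(-1/4420148) + 4551129*(-1/9720) = 1265265/4420148 - 505681/1080 = -558454593647/1193439960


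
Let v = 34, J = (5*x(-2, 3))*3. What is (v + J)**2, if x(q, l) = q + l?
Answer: 2401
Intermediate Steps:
x(q, l) = l + q
J = 15 (J = (5*(3 - 2))*3 = (5*1)*3 = 5*3 = 15)
(v + J)**2 = (34 + 15)**2 = 49**2 = 2401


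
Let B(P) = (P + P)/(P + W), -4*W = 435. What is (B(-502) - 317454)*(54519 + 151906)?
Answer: -160090040681050/2443 ≈ -6.5530e+10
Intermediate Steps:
W = -435/4 (W = -1/4*435 = -435/4 ≈ -108.75)
B(P) = 2*P/(-435/4 + P) (B(P) = (P + P)/(P - 435/4) = (2*P)/(-435/4 + P) = 2*P/(-435/4 + P))
(B(-502) - 317454)*(54519 + 151906) = (8*(-502)/(-435 + 4*(-502)) - 317454)*(54519 + 151906) = (8*(-502)/(-435 - 2008) - 317454)*206425 = (8*(-502)/(-2443) - 317454)*206425 = (8*(-502)*(-1/2443) - 317454)*206425 = (4016/2443 - 317454)*206425 = -775536106/2443*206425 = -160090040681050/2443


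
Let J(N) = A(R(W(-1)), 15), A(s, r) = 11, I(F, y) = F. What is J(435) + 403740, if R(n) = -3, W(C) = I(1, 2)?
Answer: 403751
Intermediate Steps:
W(C) = 1
J(N) = 11
J(435) + 403740 = 11 + 403740 = 403751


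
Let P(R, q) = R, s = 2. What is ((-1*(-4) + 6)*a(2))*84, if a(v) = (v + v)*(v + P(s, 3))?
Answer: 13440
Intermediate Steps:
a(v) = 2*v*(2 + v) (a(v) = (v + v)*(v + 2) = (2*v)*(2 + v) = 2*v*(2 + v))
((-1*(-4) + 6)*a(2))*84 = ((-1*(-4) + 6)*(2*2*(2 + 2)))*84 = ((4 + 6)*(2*2*4))*84 = (10*16)*84 = 160*84 = 13440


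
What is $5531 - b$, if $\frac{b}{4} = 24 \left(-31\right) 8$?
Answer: $29339$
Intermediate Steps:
$b = -23808$ ($b = 4 \cdot 24 \left(-31\right) 8 = 4 \left(\left(-744\right) 8\right) = 4 \left(-5952\right) = -23808$)
$5531 - b = 5531 - -23808 = 5531 + 23808 = 29339$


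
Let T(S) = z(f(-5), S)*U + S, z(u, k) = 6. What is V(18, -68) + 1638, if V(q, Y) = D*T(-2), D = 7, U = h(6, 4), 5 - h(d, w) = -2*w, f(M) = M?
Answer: 2170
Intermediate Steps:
h(d, w) = 5 + 2*w (h(d, w) = 5 - (-2)*w = 5 + 2*w)
U = 13 (U = 5 + 2*4 = 5 + 8 = 13)
T(S) = 78 + S (T(S) = 6*13 + S = 78 + S)
V(q, Y) = 532 (V(q, Y) = 7*(78 - 2) = 7*76 = 532)
V(18, -68) + 1638 = 532 + 1638 = 2170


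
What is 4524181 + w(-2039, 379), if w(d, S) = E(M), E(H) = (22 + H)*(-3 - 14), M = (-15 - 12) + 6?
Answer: 4524164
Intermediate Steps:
M = -21 (M = -27 + 6 = -21)
E(H) = -374 - 17*H (E(H) = (22 + H)*(-17) = -374 - 17*H)
w(d, S) = -17 (w(d, S) = -374 - 17*(-21) = -374 + 357 = -17)
4524181 + w(-2039, 379) = 4524181 - 17 = 4524164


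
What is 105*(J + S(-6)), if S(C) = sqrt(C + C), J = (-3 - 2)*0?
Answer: 210*I*sqrt(3) ≈ 363.73*I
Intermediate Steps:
J = 0 (J = -5*0 = 0)
S(C) = sqrt(2)*sqrt(C) (S(C) = sqrt(2*C) = sqrt(2)*sqrt(C))
105*(J + S(-6)) = 105*(0 + sqrt(2)*sqrt(-6)) = 105*(0 + sqrt(2)*(I*sqrt(6))) = 105*(0 + 2*I*sqrt(3)) = 105*(2*I*sqrt(3)) = 210*I*sqrt(3)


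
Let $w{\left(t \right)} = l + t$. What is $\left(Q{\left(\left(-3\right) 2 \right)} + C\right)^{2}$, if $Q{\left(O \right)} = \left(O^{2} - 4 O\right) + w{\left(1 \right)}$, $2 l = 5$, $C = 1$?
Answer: $\frac{16641}{4} \approx 4160.3$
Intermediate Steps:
$l = \frac{5}{2}$ ($l = \frac{1}{2} \cdot 5 = \frac{5}{2} \approx 2.5$)
$w{\left(t \right)} = \frac{5}{2} + t$
$Q{\left(O \right)} = \frac{7}{2} + O^{2} - 4 O$ ($Q{\left(O \right)} = \left(O^{2} - 4 O\right) + \left(\frac{5}{2} + 1\right) = \left(O^{2} - 4 O\right) + \frac{7}{2} = \frac{7}{2} + O^{2} - 4 O$)
$\left(Q{\left(\left(-3\right) 2 \right)} + C\right)^{2} = \left(\left(\frac{7}{2} + \left(\left(-3\right) 2\right)^{2} - 4 \left(\left(-3\right) 2\right)\right) + 1\right)^{2} = \left(\left(\frac{7}{2} + \left(-6\right)^{2} - -24\right) + 1\right)^{2} = \left(\left(\frac{7}{2} + 36 + 24\right) + 1\right)^{2} = \left(\frac{127}{2} + 1\right)^{2} = \left(\frac{129}{2}\right)^{2} = \frac{16641}{4}$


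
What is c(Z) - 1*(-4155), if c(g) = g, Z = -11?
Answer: 4144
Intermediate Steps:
c(Z) - 1*(-4155) = -11 - 1*(-4155) = -11 + 4155 = 4144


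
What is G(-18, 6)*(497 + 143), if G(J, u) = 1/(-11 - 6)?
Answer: -640/17 ≈ -37.647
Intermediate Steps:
G(J, u) = -1/17 (G(J, u) = 1/(-17) = -1/17)
G(-18, 6)*(497 + 143) = -(497 + 143)/17 = -1/17*640 = -640/17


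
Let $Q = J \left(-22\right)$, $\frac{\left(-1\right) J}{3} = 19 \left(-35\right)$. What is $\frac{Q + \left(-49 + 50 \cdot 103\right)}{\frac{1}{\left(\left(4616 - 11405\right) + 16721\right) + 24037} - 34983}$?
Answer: $\frac{1317623541}{1188337526} \approx 1.1088$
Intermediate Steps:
$J = 1995$ ($J = - 3 \cdot 19 \left(-35\right) = \left(-3\right) \left(-665\right) = 1995$)
$Q = -43890$ ($Q = 1995 \left(-22\right) = -43890$)
$\frac{Q + \left(-49 + 50 \cdot 103\right)}{\frac{1}{\left(\left(4616 - 11405\right) + 16721\right) + 24037} - 34983} = \frac{-43890 + \left(-49 + 50 \cdot 103\right)}{\frac{1}{\left(\left(4616 - 11405\right) + 16721\right) + 24037} - 34983} = \frac{-43890 + \left(-49 + 5150\right)}{\frac{1}{\left(-6789 + 16721\right) + 24037} - 34983} = \frac{-43890 + 5101}{\frac{1}{9932 + 24037} - 34983} = - \frac{38789}{\frac{1}{33969} - 34983} = - \frac{38789}{- \frac{1188337526}{33969}} = \left(-38789\right) \left(- \frac{33969}{1188337526}\right) = \frac{1317623541}{1188337526}$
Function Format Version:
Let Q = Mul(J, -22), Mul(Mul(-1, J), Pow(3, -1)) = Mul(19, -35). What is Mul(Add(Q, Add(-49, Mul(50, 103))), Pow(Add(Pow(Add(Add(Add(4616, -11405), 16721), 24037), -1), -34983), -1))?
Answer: Rational(1317623541, 1188337526) ≈ 1.1088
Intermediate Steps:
J = 1995 (J = Mul(-3, Mul(19, -35)) = Mul(-3, -665) = 1995)
Q = -43890 (Q = Mul(1995, -22) = -43890)
Mul(Add(Q, Add(-49, Mul(50, 103))), Pow(Add(Pow(Add(Add(Add(4616, -11405), 16721), 24037), -1), -34983), -1)) = Mul(Add(-43890, Add(-49, Mul(50, 103))), Pow(Add(Pow(Add(Add(Add(4616, -11405), 16721), 24037), -1), -34983), -1)) = Mul(Add(-43890, Add(-49, 5150)), Pow(Add(Pow(Add(Add(-6789, 16721), 24037), -1), -34983), -1)) = Mul(Add(-43890, 5101), Pow(Add(Pow(Add(9932, 24037), -1), -34983), -1)) = Mul(-38789, Pow(Add(Pow(33969, -1), -34983), -1)) = Mul(-38789, Pow(Add(Rational(1, 33969), -34983), -1)) = Mul(-38789, Pow(Rational(-1188337526, 33969), -1)) = Mul(-38789, Rational(-33969, 1188337526)) = Rational(1317623541, 1188337526)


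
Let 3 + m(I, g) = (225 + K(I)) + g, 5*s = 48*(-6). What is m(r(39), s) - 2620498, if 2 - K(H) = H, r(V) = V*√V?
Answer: -13101658/5 - 39*√39 ≈ -2.6206e+6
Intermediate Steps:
r(V) = V^(3/2)
s = -288/5 (s = (48*(-6))/5 = (⅕)*(-288) = -288/5 ≈ -57.600)
K(H) = 2 - H
m(I, g) = 224 + g - I (m(I, g) = -3 + ((225 + (2 - I)) + g) = -3 + ((227 - I) + g) = -3 + (227 + g - I) = 224 + g - I)
m(r(39), s) - 2620498 = (224 - 288/5 - 39^(3/2)) - 2620498 = (224 - 288/5 - 39*√39) - 2620498 = (832/5 - 39*√39) - 2620498 = -13101658/5 - 39*√39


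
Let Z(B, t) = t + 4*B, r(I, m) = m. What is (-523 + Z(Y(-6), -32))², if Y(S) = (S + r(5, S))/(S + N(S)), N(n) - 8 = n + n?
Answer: 7568001/25 ≈ 3.0272e+5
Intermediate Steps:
N(n) = 8 + 2*n (N(n) = 8 + (n + n) = 8 + 2*n)
Y(S) = 2*S/(8 + 3*S) (Y(S) = (S + S)/(S + (8 + 2*S)) = (2*S)/(8 + 3*S) = 2*S/(8 + 3*S))
(-523 + Z(Y(-6), -32))² = (-523 + (-32 + 4*(2*(-6)/(8 + 3*(-6)))))² = (-523 + (-32 + 4*(2*(-6)/(8 - 18))))² = (-523 + (-32 + 4*(2*(-6)/(-10))))² = (-523 + (-32 + 4*(2*(-6)*(-⅒))))² = (-523 + (-32 + 4*(6/5)))² = (-523 + (-32 + 24/5))² = (-523 - 136/5)² = (-2751/5)² = 7568001/25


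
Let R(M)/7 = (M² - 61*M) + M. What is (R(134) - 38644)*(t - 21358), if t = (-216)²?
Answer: 778368864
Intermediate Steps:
t = 46656
R(M) = -420*M + 7*M² (R(M) = 7*((M² - 61*M) + M) = 7*(M² - 60*M) = -420*M + 7*M²)
(R(134) - 38644)*(t - 21358) = (7*134*(-60 + 134) - 38644)*(46656 - 21358) = (7*134*74 - 38644)*25298 = (69412 - 38644)*25298 = 30768*25298 = 778368864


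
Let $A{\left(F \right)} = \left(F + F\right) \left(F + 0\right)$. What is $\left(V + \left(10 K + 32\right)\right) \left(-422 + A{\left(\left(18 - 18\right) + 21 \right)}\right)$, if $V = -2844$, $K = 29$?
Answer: $-1160120$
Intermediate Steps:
$A{\left(F \right)} = 2 F^{2}$ ($A{\left(F \right)} = 2 F F = 2 F^{2}$)
$\left(V + \left(10 K + 32\right)\right) \left(-422 + A{\left(\left(18 - 18\right) + 21 \right)}\right) = \left(-2844 + \left(10 \cdot 29 + 32\right)\right) \left(-422 + 2 \left(\left(18 - 18\right) + 21\right)^{2}\right) = \left(-2844 + \left(290 + 32\right)\right) \left(-422 + 2 \left(0 + 21\right)^{2}\right) = \left(-2844 + 322\right) \left(-422 + 2 \cdot 21^{2}\right) = - 2522 \left(-422 + 2 \cdot 441\right) = - 2522 \left(-422 + 882\right) = \left(-2522\right) 460 = -1160120$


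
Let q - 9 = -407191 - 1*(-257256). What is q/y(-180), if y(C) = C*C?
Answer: -74963/16200 ≈ -4.6273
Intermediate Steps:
y(C) = C²
q = -149926 (q = 9 + (-407191 - 1*(-257256)) = 9 + (-407191 + 257256) = 9 - 149935 = -149926)
q/y(-180) = -149926/((-180)²) = -149926/32400 = -149926*1/32400 = -74963/16200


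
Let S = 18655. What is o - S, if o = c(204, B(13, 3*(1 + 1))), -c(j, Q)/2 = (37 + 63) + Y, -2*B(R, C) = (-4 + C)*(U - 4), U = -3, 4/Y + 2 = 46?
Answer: -207407/11 ≈ -18855.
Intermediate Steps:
Y = 1/11 (Y = 4/(-2 + 46) = 4/44 = 4*(1/44) = 1/11 ≈ 0.090909)
B(R, C) = -14 + 7*C/2 (B(R, C) = -(-4 + C)*(-3 - 4)/2 = -(-4 + C)*(-7)/2 = -(28 - 7*C)/2 = -14 + 7*C/2)
c(j, Q) = -2202/11 (c(j, Q) = -2*((37 + 63) + 1/11) = -2*(100 + 1/11) = -2*1101/11 = -2202/11)
o = -2202/11 ≈ -200.18
o - S = -2202/11 - 1*18655 = -2202/11 - 18655 = -207407/11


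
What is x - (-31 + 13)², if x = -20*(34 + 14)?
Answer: -1284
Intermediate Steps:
x = -960 (x = -20*48 = -960)
x - (-31 + 13)² = -960 - (-31 + 13)² = -960 - 1*(-18)² = -960 - 1*324 = -960 - 324 = -1284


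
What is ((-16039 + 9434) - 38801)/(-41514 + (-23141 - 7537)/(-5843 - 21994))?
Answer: 210661137/192599090 ≈ 1.0938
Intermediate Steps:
((-16039 + 9434) - 38801)/(-41514 + (-23141 - 7537)/(-5843 - 21994)) = (-6605 - 38801)/(-41514 - 30678/(-27837)) = -45406/(-41514 - 30678*(-1/27837)) = -45406/(-41514 + 10226/9279) = -45406/(-385198180/9279) = -45406*(-9279/385198180) = 210661137/192599090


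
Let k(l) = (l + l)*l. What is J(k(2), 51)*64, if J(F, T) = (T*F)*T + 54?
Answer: 1335168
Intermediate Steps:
k(l) = 2*l**2 (k(l) = (2*l)*l = 2*l**2)
J(F, T) = 54 + F*T**2 (J(F, T) = (F*T)*T + 54 = F*T**2 + 54 = 54 + F*T**2)
J(k(2), 51)*64 = (54 + (2*2**2)*51**2)*64 = (54 + (2*4)*2601)*64 = (54 + 8*2601)*64 = (54 + 20808)*64 = 20862*64 = 1335168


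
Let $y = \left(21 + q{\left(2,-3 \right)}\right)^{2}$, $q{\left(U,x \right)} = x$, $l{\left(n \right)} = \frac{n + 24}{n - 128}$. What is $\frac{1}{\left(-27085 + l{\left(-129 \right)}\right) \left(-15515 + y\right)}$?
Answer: $\frac{257}{105740601340} \approx 2.4305 \cdot 10^{-9}$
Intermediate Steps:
$l{\left(n \right)} = \frac{24 + n}{-128 + n}$
$y = 324$ ($y = \left(21 - 3\right)^{2} = 18^{2} = 324$)
$\frac{1}{\left(-27085 + l{\left(-129 \right)}\right) \left(-15515 + y\right)} = \frac{1}{\left(-27085 + \frac{24 - 129}{-128 - 129}\right) \left(-15515 + 324\right)} = \frac{1}{\left(-27085 + \frac{1}{-257} \left(-105\right)\right) \left(-15191\right)} = \frac{1}{\left(-27085 - - \frac{105}{257}\right) \left(-15191\right)} = \frac{1}{\left(-27085 + \frac{105}{257}\right) \left(-15191\right)} = \frac{1}{\left(- \frac{6960740}{257}\right) \left(-15191\right)} = \frac{1}{\frac{105740601340}{257}} = \frac{257}{105740601340}$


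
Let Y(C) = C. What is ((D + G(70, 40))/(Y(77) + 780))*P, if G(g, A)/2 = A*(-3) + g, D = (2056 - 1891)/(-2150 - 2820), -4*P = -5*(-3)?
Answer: 1491495/3407432 ≈ 0.43772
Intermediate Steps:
P = -15/4 (P = -(-5)*(-3)/4 = -¼*15 = -15/4 ≈ -3.7500)
D = -33/994 (D = 165/(-4970) = 165*(-1/4970) = -33/994 ≈ -0.033199)
G(g, A) = -6*A + 2*g (G(g, A) = 2*(A*(-3) + g) = 2*(-3*A + g) = 2*(g - 3*A) = -6*A + 2*g)
((D + G(70, 40))/(Y(77) + 780))*P = ((-33/994 + (-6*40 + 2*70))/(77 + 780))*(-15/4) = ((-33/994 + (-240 + 140))/857)*(-15/4) = ((-33/994 - 100)*(1/857))*(-15/4) = -99433/994*1/857*(-15/4) = -99433/851858*(-15/4) = 1491495/3407432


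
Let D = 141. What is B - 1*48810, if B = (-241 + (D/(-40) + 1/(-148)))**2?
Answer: 24063252649/2190400 ≈ 10986.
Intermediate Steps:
B = 130976676649/2190400 (B = (-241 + (141/(-40) + 1/(-148)))**2 = (-241 + (141*(-1/40) + 1*(-1/148)))**2 = (-241 + (-141/40 - 1/148))**2 = (-241 - 5227/1480)**2 = (-361907/1480)**2 = 130976676649/2190400 ≈ 59796.)
B - 1*48810 = 130976676649/2190400 - 1*48810 = 130976676649/2190400 - 48810 = 24063252649/2190400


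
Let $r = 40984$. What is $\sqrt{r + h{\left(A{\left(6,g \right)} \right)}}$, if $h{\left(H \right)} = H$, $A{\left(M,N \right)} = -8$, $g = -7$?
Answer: $4 \sqrt{2561} \approx 202.43$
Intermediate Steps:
$\sqrt{r + h{\left(A{\left(6,g \right)} \right)}} = \sqrt{40984 - 8} = \sqrt{40976} = 4 \sqrt{2561}$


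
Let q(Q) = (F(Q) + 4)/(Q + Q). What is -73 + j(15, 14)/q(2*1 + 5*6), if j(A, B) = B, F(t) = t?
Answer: -433/9 ≈ -48.111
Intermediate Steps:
q(Q) = (4 + Q)/(2*Q) (q(Q) = (Q + 4)/(Q + Q) = (4 + Q)/((2*Q)) = (4 + Q)*(1/(2*Q)) = (4 + Q)/(2*Q))
-73 + j(15, 14)/q(2*1 + 5*6) = -73 + 14/(((4 + (2*1 + 5*6))/(2*(2*1 + 5*6)))) = -73 + 14/(((4 + (2 + 30))/(2*(2 + 30)))) = -73 + 14/(((½)*(4 + 32)/32)) = -73 + 14/(((½)*(1/32)*36)) = -73 + 14/(9/16) = -73 + 14*(16/9) = -73 + 224/9 = -433/9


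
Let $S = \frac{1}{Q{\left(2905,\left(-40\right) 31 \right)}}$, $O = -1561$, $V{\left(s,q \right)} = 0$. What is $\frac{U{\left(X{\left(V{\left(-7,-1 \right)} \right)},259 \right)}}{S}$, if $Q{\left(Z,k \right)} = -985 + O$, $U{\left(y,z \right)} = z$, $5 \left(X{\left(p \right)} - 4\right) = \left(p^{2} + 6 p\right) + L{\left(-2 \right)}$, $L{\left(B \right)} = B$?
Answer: $-659414$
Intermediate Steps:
$X{\left(p \right)} = \frac{18}{5} + \frac{p^{2}}{5} + \frac{6 p}{5}$ ($X{\left(p \right)} = 4 + \frac{\left(p^{2} + 6 p\right) - 2}{5} = 4 + \frac{-2 + p^{2} + 6 p}{5} = 4 + \left(- \frac{2}{5} + \frac{p^{2}}{5} + \frac{6 p}{5}\right) = \frac{18}{5} + \frac{p^{2}}{5} + \frac{6 p}{5}$)
$Q{\left(Z,k \right)} = -2546$ ($Q{\left(Z,k \right)} = -985 - 1561 = -2546$)
$S = - \frac{1}{2546}$ ($S = \frac{1}{-2546} = - \frac{1}{2546} \approx -0.00039277$)
$\frac{U{\left(X{\left(V{\left(-7,-1 \right)} \right)},259 \right)}}{S} = \frac{259}{- \frac{1}{2546}} = 259 \left(-2546\right) = -659414$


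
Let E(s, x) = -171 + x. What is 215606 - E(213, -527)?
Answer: 216304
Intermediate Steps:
215606 - E(213, -527) = 215606 - (-171 - 527) = 215606 - 1*(-698) = 215606 + 698 = 216304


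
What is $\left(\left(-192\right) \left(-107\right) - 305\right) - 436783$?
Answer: $-416544$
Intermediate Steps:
$\left(\left(-192\right) \left(-107\right) - 305\right) - 436783 = \left(20544 - 305\right) - 436783 = 20239 - 436783 = -416544$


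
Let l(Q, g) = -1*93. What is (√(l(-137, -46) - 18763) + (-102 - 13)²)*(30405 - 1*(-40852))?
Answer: 942373825 + 142514*I*√4714 ≈ 9.4237e+8 + 9.7848e+6*I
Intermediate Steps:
l(Q, g) = -93
(√(l(-137, -46) - 18763) + (-102 - 13)²)*(30405 - 1*(-40852)) = (√(-93 - 18763) + (-102 - 13)²)*(30405 - 1*(-40852)) = (√(-18856) + (-115)²)*(30405 + 40852) = (2*I*√4714 + 13225)*71257 = (13225 + 2*I*√4714)*71257 = 942373825 + 142514*I*√4714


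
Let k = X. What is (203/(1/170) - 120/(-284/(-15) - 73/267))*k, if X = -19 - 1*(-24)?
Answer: 4297592050/24911 ≈ 1.7252e+5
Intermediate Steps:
X = 5 (X = -19 + 24 = 5)
k = 5
(203/(1/170) - 120/(-284/(-15) - 73/267))*k = (203/(1/170) - 120/(-284/(-15) - 73/267))*5 = (203/(1/170) - 120/(-284*(-1/15) - 73*1/267))*5 = (203*170 - 120/(284/15 - 73/267))*5 = (34510 - 120/24911/1335)*5 = (34510 - 120*1335/24911)*5 = (34510 - 160200/24911)*5 = (859518410/24911)*5 = 4297592050/24911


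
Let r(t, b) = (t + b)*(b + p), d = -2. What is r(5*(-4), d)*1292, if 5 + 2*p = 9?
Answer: 0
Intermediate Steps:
p = 2 (p = -5/2 + (½)*9 = -5/2 + 9/2 = 2)
r(t, b) = (2 + b)*(b + t) (r(t, b) = (t + b)*(b + 2) = (b + t)*(2 + b) = (2 + b)*(b + t))
r(5*(-4), d)*1292 = ((-2)² + 2*(-2) + 2*(5*(-4)) - 10*(-4))*1292 = (4 - 4 + 2*(-20) - 2*(-20))*1292 = (4 - 4 - 40 + 40)*1292 = 0*1292 = 0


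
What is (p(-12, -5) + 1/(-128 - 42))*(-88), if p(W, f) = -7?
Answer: 52404/85 ≈ 616.52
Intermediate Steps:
(p(-12, -5) + 1/(-128 - 42))*(-88) = (-7 + 1/(-128 - 42))*(-88) = (-7 + 1/(-170))*(-88) = (-7 - 1/170)*(-88) = -1191/170*(-88) = 52404/85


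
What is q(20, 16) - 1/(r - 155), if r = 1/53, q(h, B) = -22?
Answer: -180655/8214 ≈ -21.994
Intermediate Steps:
r = 1/53 ≈ 0.018868
q(20, 16) - 1/(r - 155) = -22 - 1/(1/53 - 155) = -22 - 1/(-8214/53) = -22 - 1*(-53/8214) = -22 + 53/8214 = -180655/8214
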